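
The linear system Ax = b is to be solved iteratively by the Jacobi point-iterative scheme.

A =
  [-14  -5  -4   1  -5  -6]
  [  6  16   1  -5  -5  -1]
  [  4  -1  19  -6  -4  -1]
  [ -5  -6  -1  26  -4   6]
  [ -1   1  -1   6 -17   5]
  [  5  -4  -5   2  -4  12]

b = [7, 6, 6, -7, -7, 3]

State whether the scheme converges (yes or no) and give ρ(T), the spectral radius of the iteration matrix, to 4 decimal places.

yes, ρ = 0.8445

Let D = diag(-14, 16, 19, 26, -17, 12); L, U the strict triangles.
Jacobi: T = -D⁻¹(L+U), T[5,3] = -(2)/(12) = -0.1667; T[5,5] = 0.
  T[0,:] = [+0.0000  -0.3571  -0.2857  +0.0714  -0.3571  -0.4286]
  T[1,:] = [-0.3750  +0.0000  -0.0625  +0.3125  +0.3125  +0.0625]
  T[2,:] = [-0.2105  +0.0526  +0.0000  +0.3158  +0.2105  +0.0526]
  T[3,:] = [+0.1923  +0.2308  +0.0385  +0.0000  +0.1538  -0.2308]
  T[4,:] = [-0.0588  +0.0588  -0.0588  +0.3529  +0.0000  +0.2941]
  T[5,:] = [-0.4167  +0.3333  +0.4167  -0.1667  +0.3333  +0.0000]
|λ(T)| sorted: 0.8445, 0.5895, 0.4690, 0.3622, 0.2025, 0.0543.
ρ(T) = max|λ| = 0.8445; 0.8445 < 1: convergent.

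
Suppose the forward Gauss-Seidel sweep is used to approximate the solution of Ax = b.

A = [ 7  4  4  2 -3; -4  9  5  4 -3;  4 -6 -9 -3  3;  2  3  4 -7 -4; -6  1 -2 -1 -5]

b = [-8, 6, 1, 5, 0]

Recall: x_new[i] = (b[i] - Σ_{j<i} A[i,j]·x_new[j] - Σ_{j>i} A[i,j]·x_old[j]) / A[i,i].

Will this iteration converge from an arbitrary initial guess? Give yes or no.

no

Let D = diag(7, 9, -9, -7, -5); L, U the strict triangles.
Gauss-Seidel: T = -(D+L)⁻¹U, row 0 first, T[0,1] = -(4)/(7) = -0.5714; later rows by forward substitution.
  T[0,:] = [+0.0000, -0.5714, -0.5714, -0.2857, +0.4286]
  T[1,:] = [+0.0000, -0.2540, -0.8095, -0.5714, +0.5238]
  T[2,:] = [+0.0000, -0.0847, +0.2857, -0.0794, +0.1746]
  T[3,:] = [+0.0000, -0.3205, -0.3469, -0.3719, -0.1247]
  T[4,:] = [+0.0000, +0.7329, +0.4789, +0.3347, -0.4544]
|roots of det(T-λI)|: 1.2223, 0.4085, 0.4085, 0.3558, 0.0000.
ρ(T) = max|λ| = 1.2223; 1.2223 > 1 ⇒ diverges.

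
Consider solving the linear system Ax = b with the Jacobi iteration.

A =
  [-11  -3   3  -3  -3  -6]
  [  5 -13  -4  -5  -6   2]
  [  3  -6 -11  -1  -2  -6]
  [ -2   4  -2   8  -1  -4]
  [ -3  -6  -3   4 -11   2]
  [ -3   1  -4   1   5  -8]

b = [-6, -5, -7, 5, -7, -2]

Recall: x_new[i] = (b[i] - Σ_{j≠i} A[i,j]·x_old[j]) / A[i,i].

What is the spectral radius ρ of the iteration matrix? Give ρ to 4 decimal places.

1.1445

Let D = diag(-11, -13, -11, 8, -11, -8); L, U the strict triangles.
Jacobi: T = -D⁻¹(L+U), T[5,4] = -(5)/(-8) = +0.6250; T[5,5] = 0.
  T[0,:] = [+0.0000, -0.2727, +0.2727, -0.2727, -0.2727, -0.5455]
  T[1,:] = [+0.3846, +0.0000, -0.3077, -0.3846, -0.4615, +0.1538]
  T[2,:] = [+0.2727, -0.5455, +0.0000, -0.0909, -0.1818, -0.5455]
  T[3,:] = [+0.2500, -0.5000, +0.2500, +0.0000, +0.1250, +0.5000]
  T[4,:] = [-0.2727, -0.5455, -0.2727, +0.3636, +0.0000, +0.1818]
  T[5,:] = [-0.3750, +0.1250, -0.5000, +0.1250, +0.6250, +0.0000]
|eigenvalues of T|: 1.1445, 0.7716, 0.7410, 0.5443, 0.5443, 0.3500.
ρ(T) = max|λ| = 1.1445; 1.1445 > 1 ⇒ diverges.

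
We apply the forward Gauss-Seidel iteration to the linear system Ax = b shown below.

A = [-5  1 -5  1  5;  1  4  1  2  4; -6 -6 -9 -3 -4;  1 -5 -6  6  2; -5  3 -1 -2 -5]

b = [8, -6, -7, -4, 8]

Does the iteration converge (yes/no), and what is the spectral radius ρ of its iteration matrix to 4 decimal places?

no, ρ = 1.5567

Split A = D + L + U, D = diag(-5, 4, -9, 6, -5).
Gauss-Seidel: T = -(D+L)⁻¹U, row 0 first, T[0,2] = -(-5)/(-5) = -1.0000; later rows by forward substitution.
  T[0,:] = [+0.0000 +0.2000 -1.0000 +0.2000 +1.0000]
  T[1,:] = [+0.0000 -0.0500 +0.0000 -0.5500 -1.2500]
  T[2,:] = [+0.0000 -0.1000 +0.6667 -0.1000 -0.2778]
  T[3,:] = [+0.0000 -0.1750 +0.8333 -0.5917 -1.8194]
  T[4,:] = [+0.0000 -0.1400 +0.5333 -0.2733 -0.9667]
moduli |λ_i(T)| = 1.5567, 0.6274, 0.0754, 0.0754, 0.0000.
spectral radius ρ = 1.5567; 1.5567 > 1: divergent.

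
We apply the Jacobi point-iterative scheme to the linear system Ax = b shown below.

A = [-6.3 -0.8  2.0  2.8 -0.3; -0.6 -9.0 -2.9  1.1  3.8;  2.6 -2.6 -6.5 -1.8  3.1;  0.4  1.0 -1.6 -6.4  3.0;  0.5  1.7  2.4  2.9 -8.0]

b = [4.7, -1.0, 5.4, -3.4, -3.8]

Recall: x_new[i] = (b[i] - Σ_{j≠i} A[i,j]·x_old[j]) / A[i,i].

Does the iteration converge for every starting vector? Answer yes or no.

yes

Diagonal D = diag(-6.3, -9, -6.5, -6.4, -8); L, U strict lower/upper.
T_J = -D⁻¹(L+U): T[0,2] = -(2)/(-6.3) = +0.3175; T[0,0] = 0.
  T[0,:] = [+0.0000  -0.1270  +0.3175  +0.4444  -0.0476]
  T[1,:] = [-0.0667  +0.0000  -0.3222  +0.1222  +0.4222]
  T[2,:] = [+0.4000  -0.4000  +0.0000  -0.2769  +0.4769]
  T[3,:] = [+0.0625  +0.1562  -0.2500  +0.0000  +0.4688]
  T[4,:] = [+0.0625  +0.2125  +0.3000  +0.3625  +0.0000]
|roots of det(T-λI)|: 0.9054, 0.5826, 0.5826, 0.2493, 0.0103.
spectral radius ρ = 0.9054; 0.9054 < 1: convergent.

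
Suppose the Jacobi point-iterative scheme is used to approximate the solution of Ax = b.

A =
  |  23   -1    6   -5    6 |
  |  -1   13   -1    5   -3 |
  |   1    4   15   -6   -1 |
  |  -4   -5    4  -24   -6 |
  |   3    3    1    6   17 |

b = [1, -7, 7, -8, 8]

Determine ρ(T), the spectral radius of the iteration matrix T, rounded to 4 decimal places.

Split A = D + L + U, D = diag(23, 13, 15, -24, 17).
Jacobi: T = -D⁻¹(L+U), T[0,1] = -(-1)/(23) = +0.0435; T[0,0] = 0.
  T[0,:] = [+0.0000, +0.0435, -0.2609, +0.2174, -0.2609]
  T[1,:] = [+0.0769, +0.0000, +0.0769, -0.3846, +0.2308]
  T[2,:] = [-0.0667, -0.2667, +0.0000, +0.4000, +0.0667]
  T[3,:] = [-0.1667, -0.2083, +0.1667, +0.0000, -0.2500]
  T[4,:] = [-0.1765, -0.1765, -0.0588, -0.3529, +0.0000]
eigenvalue magnitudes: 0.5014, 0.3967, 0.2470, 0.2470, 0.1807.
spectral radius ρ = 0.5014; 0.5014 < 1: convergent.

0.5014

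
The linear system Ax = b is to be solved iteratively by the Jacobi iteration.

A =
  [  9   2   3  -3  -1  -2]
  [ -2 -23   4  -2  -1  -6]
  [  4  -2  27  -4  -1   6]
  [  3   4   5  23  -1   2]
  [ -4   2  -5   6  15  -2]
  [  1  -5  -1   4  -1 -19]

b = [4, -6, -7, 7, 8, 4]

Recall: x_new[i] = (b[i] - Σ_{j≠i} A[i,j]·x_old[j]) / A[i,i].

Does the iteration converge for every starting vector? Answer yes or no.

yes

Diagonal D = diag(9, -23, 27, 23, 15, -19); L, U strict lower/upper.
Jacobi: T = -D⁻¹(L+U), T[5,0] = -(1)/(-19) = +0.0526; T[5,5] = 0.
  T[0,:] = [+0.0000  -0.2222  -0.3333  +0.3333  +0.1111  +0.2222]
  T[1,:] = [-0.0870  +0.0000  +0.1739  -0.0870  -0.0435  -0.2609]
  T[2,:] = [-0.1481  +0.0741  +0.0000  +0.1481  +0.0370  -0.2222]
  T[3,:] = [-0.1304  -0.1739  -0.2174  +0.0000  +0.0435  -0.0870]
  T[4,:] = [+0.2667  -0.1333  +0.3333  -0.4000  +0.0000  +0.1333]
  T[5,:] = [+0.0526  -0.2632  -0.0526  +0.2105  -0.0526  +0.0000]
|eigenvalues of T|: 0.5188, 0.3488, 0.3488, 0.2999, 0.1269, 0.0236.
spectral radius ρ = 0.5188; 0.5188 < 1 ⇒ converges.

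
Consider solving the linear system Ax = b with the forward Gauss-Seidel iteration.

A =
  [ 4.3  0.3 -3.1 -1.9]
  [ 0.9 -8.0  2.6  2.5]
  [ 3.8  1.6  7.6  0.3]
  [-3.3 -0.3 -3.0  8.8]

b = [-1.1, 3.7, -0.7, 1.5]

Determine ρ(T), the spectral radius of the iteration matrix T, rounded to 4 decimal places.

0.3617

Split A = D + L + U, D = diag(4.3, -8, 7.6, 8.8).
T_GS = -(D+L)⁻¹U: row 0 first, T[0,1] = -(0.3)/(4.3) = -0.0698; later rows by forward substitution.
  T[0,:] = [+0.0000  -0.0698  +0.7209  +0.4419]
  T[1,:] = [+0.0000  -0.0078  +0.4061  +0.3622]
  T[2,:] = [+0.0000  +0.0365  -0.4460  -0.3367]
  T[3,:] = [+0.0000  -0.0140  +0.1322  +0.0633]
|roots of det(T-λI)|: 0.3617, 0.0481, 0.0193, 0.0000.
spectral radius ρ = 0.3617; 0.3617 < 1: convergent.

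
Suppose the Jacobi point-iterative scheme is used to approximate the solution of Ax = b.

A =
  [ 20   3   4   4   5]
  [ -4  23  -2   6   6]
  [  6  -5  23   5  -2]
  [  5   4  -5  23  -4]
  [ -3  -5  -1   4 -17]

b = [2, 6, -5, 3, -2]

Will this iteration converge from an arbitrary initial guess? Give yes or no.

Write A = D+L+U with D = diag(20, 23, 23, 23, -17).
Jacobi T = -D⁻¹(L+U): T[4,0] = -(-3)/(-17) = -0.1765; T[4,4] = 0.
  T[0,:] = [+0.0000  -0.1500  -0.2000  -0.2000  -0.2500]
  T[1,:] = [+0.1739  +0.0000  +0.0870  -0.2609  -0.2609]
  T[2,:] = [-0.2609  +0.2174  +0.0000  -0.2174  +0.0870]
  T[3,:] = [-0.2174  -0.1739  +0.2174  +0.0000  +0.1739]
  T[4,:] = [-0.1765  -0.2941  -0.0588  +0.2353  +0.0000]
eigenvalue magnitudes: 0.5176, 0.2914, 0.2914, 0.2370, 0.2232.
ρ = 0.5176; 0.5176 < 1 ⇒ converges.

yes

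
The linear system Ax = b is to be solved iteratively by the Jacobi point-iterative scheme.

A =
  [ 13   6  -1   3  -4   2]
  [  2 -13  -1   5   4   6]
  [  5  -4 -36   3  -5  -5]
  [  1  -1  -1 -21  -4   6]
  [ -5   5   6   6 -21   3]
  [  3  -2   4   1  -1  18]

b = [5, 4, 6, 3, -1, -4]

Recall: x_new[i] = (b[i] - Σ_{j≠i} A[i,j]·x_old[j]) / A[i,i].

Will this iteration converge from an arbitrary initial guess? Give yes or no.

Split A = D + L + U, D = diag(13, -13, -36, -21, -21, 18).
Jacobi: T = -D⁻¹(L+U), T[1,3] = -(5)/(-13) = +0.3846; T[1,1] = 0.
  T[0,:] = [+0.0000  -0.4615  +0.0769  -0.2308  +0.3077  -0.1538]
  T[1,:] = [+0.1538  +0.0000  -0.0769  +0.3846  +0.3077  +0.4615]
  T[2,:] = [+0.1389  -0.1111  +0.0000  +0.0833  -0.1389  -0.1389]
  T[3,:] = [+0.0476  -0.0476  -0.0476  +0.0000  -0.1905  +0.2857]
  T[4,:] = [-0.2381  +0.2381  +0.2857  +0.2857  +0.0000  +0.1429]
  T[5,:] = [-0.1667  +0.1111  -0.2222  -0.0556  +0.0556  +0.0000]
moduli |λ_i(T)| = 0.5527, 0.4431, 0.4431, 0.3443, 0.3443, 0.1996.
ρ(T) = max|λ| = 0.5527; 0.5527 < 1, so it converges for any x₀.

yes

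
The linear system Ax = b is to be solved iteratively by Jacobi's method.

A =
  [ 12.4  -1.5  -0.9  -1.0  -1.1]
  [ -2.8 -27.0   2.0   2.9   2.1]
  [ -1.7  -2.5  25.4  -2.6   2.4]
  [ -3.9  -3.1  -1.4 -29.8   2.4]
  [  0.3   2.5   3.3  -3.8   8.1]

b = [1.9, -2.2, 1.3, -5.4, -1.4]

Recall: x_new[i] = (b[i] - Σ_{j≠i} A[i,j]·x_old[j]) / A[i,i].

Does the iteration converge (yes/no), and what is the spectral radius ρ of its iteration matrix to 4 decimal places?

yes, ρ = 0.3044

Diagonal D = diag(12.4, -27, 25.4, -29.8, 8.1); L, U strict lower/upper.
T_J = -D⁻¹(L+U): T[0,4] = -(-1.1)/(12.4) = +0.0887; T[0,0] = 0.
  T[0,:] = [+0.0000 +0.1210 +0.0726 +0.0806 +0.0887]
  T[1,:] = [-0.1037 +0.0000 +0.0741 +0.1074 +0.0778]
  T[2,:] = [+0.0669 +0.0984 +0.0000 +0.1024 -0.0945]
  T[3,:] = [-0.1309 -0.1040 -0.0470 +0.0000 +0.0805]
  T[4,:] = [-0.0370 -0.3086 -0.4074 +0.4691 +0.0000]
moduli |λ_i(T)| = 0.3044, 0.2391, 0.2391, 0.1360, 0.0444.
ρ(T) = max|λ| = 0.3044; 0.3044 < 1 ⇒ converges.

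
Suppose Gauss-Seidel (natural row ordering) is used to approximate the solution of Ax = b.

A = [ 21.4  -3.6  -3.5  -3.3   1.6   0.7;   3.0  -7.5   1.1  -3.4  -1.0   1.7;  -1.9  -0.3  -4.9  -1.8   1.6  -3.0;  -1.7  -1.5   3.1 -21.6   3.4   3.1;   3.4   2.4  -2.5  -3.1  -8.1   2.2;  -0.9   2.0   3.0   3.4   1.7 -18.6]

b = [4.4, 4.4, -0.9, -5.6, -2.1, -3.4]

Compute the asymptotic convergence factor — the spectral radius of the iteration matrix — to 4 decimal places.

Split A = D + L + U, D = diag(21.4, -7.5, -4.9, -21.6, -8.1, -18.6).
T_GS = -(D+L)⁻¹U: row 0 first, T[0,2] = -(-3.5)/(21.4) = +0.1636; later rows by forward substitution.
  T[0,:] = [+0.0000, +0.1682, +0.1636, +0.1542, -0.0748, -0.0327]
  T[1,:] = [+0.0000, +0.0673, +0.2121, -0.3917, -0.1632, +0.2136]
  T[2,:] = [+0.0000, -0.0693, -0.0764, -0.4032, +0.3655, -0.6126]
  T[3,:] = [+0.0000, -0.0279, -0.0386, -0.0428, +0.2271, +0.0433]
  T[4,:] = [+0.0000, +0.1226, +0.1698, +0.0895, -0.2795, +0.4937]
  T[5,:] = [+0.0000, -0.0060, +0.0110, -0.1142, +0.0610, -0.0212]
|eigenvalues of T|: 0.5746, 0.2379, 0.2379, 0.0310, 0.0186, 0.0000.
ρ = 0.5746; 0.5746 < 1, so it converges for any x₀.

0.5746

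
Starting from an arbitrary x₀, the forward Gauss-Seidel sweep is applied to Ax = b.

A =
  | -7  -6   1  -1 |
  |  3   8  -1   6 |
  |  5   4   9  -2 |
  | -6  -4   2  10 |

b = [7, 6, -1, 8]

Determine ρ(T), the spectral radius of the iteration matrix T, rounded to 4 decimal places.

Split A = D + L + U, D = diag(-7, 8, 9, 10).
GS T = -(D+L)⁻¹U: row 0 first, T[0,3] = -(-1)/(-7) = -0.1429; later rows by forward substitution.
  T[0,:] = [+0.0000, -0.8571, +0.1429, -0.1429]
  T[1,:] = [+0.0000, +0.3214, +0.0714, -0.6964]
  T[2,:] = [+0.0000, +0.3333, -0.1111, +0.6111]
  T[3,:] = [+0.0000, -0.4524, +0.1365, -0.4865]
moduli |λ_i(T)| = 0.9095, 0.6075, 0.0259, 0.0000.
ρ = 0.9095; 0.9095 < 1: convergent.

0.9095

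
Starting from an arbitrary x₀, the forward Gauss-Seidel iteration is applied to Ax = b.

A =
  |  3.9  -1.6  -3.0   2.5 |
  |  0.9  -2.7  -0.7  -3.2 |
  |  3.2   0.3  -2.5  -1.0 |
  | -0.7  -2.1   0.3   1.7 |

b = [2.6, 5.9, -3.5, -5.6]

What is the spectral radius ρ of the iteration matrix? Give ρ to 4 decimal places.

1.4859

A = D + L + U where D = diag(3.9, -2.7, -2.5, 1.7).
GS T = -(D+L)⁻¹U: row 0 first, T[0,2] = -(-3)/(3.9) = +0.7692; later rows by forward substitution.
  T[0,:] = [+0.0000, +0.4103, +0.7692, -0.6410]
  T[1,:] = [+0.0000, +0.1368, -0.0028, -1.3989]
  T[2,:] = [+0.0000, +0.5415, +0.9843, -1.3884]
  T[3,:] = [+0.0000, +0.2423, +0.1395, -1.7469]
eigenvalue magnitudes: 1.4859, 0.8735, 0.0135, 0.0000.
ρ = 1.4859; 1.4859 > 1, so it fails to converge.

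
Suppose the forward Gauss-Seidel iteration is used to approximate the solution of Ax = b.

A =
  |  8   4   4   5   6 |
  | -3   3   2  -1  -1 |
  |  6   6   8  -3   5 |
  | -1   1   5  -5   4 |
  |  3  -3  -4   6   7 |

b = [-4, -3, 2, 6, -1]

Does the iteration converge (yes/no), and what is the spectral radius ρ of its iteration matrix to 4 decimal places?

no, ρ = 1.5800

Diagonal D = diag(8, 3, 8, -5, 7); L, U strict lower/upper.
Gauss-Seidel: T = -(D+L)⁻¹U, row 0 first, T[0,3] = -(5)/(8) = -0.6250; later rows by forward substitution.
  T[0,:] = [+0.0000, -0.5000, -0.5000, -0.6250, -0.7500]
  T[1,:] = [+0.0000, -0.5000, -1.1667, -0.2917, -0.4167]
  T[2,:] = [+0.0000, +0.7500, +1.2500, +1.0625, +0.2500]
  T[3,:] = [+0.0000, +0.7500, +1.1167, +1.1292, +1.1167]
  T[4,:] = [+0.0000, -0.2143, -0.5286, -0.2179, -0.6714]
|roots of det(T-λI)|: 1.5800, 0.6897, 0.4127, 0.0953, 0.0000.
ρ(T) = max|λ| = 1.5800; 1.5800 > 1 ⇒ diverges.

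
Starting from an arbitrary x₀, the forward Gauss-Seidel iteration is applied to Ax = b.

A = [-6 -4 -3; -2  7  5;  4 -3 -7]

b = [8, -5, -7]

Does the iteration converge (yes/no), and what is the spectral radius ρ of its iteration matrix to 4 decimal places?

Let D = diag(-6, 7, -7); L, U the strict triangles.
Gauss-Seidel: T = -(D+L)⁻¹U, row 0 first, T[0,2] = -(-3)/(-6) = -0.5000; later rows by forward substitution.
  T[0,:] = [+0.0000, -0.6667, -0.5000]
  T[1,:] = [+0.0000, -0.1905, -0.8571]
  T[2,:] = [+0.0000, -0.2993, +0.0816]
|λ(T)| sorted: 0.5789, 0.4700, 0.0000.
spectral radius ρ = 0.5789; 0.5789 < 1, so it converges for any x₀.

yes, ρ = 0.5789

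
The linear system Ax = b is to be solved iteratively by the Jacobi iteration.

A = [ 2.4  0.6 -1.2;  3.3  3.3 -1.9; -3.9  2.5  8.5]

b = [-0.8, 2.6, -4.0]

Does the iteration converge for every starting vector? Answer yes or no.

yes

Diagonal D = diag(2.4, 3.3, 8.5); L, U strict lower/upper.
Jacobi T = -D⁻¹(L+U): T[0,2] = -(-1.2)/(2.4) = +0.5000; T[0,0] = 0.
  T[0,:] = [+0.0000 -0.2500 +0.5000]
  T[1,:] = [-1.0000 +0.0000 +0.5758]
  T[2,:] = [+0.4588 -0.2941 +0.0000]
|roots of det(T-λI)|: 0.6582, 0.3509, 0.3509.
spectral radius ρ = 0.6582; 0.6582 < 1, so it converges for any x₀.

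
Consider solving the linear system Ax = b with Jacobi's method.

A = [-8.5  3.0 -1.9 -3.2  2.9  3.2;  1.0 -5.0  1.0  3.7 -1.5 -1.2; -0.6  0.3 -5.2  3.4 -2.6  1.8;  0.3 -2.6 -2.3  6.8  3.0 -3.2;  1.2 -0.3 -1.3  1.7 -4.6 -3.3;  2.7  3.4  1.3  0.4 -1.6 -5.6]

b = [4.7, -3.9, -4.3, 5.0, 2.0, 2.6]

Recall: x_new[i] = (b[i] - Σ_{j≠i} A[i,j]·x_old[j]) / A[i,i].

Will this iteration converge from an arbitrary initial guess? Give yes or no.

no

Split A = D + L + U, D = diag(-8.5, -5, -5.2, 6.8, -4.6, -5.6).
Jacobi: T = -D⁻¹(L+U), T[5,1] = -(3.4)/(-5.6) = +0.6071; T[5,5] = 0.
  T[0,:] = [+0.0000 +0.3529 -0.2235 -0.3765 +0.3412 +0.3765]
  T[1,:] = [+0.2000 +0.0000 +0.2000 +0.7400 -0.3000 -0.2400]
  T[2,:] = [-0.1154 +0.0577 +0.0000 +0.6538 -0.5000 +0.3462]
  T[3,:] = [-0.0441 +0.3824 +0.3382 +0.0000 -0.4412 +0.4706]
  T[4,:] = [+0.2609 -0.0652 -0.2826 +0.3696 +0.0000 -0.7174]
  T[5,:] = [+0.4821 +0.6071 +0.2321 +0.0714 -0.2857 +0.0000]
moduli |λ_i(T)| = 1.1582, 0.6784, 0.4996, 0.3338, 0.2714, 0.2714.
spectral radius ρ = 1.1582; 1.1582 > 1: divergent.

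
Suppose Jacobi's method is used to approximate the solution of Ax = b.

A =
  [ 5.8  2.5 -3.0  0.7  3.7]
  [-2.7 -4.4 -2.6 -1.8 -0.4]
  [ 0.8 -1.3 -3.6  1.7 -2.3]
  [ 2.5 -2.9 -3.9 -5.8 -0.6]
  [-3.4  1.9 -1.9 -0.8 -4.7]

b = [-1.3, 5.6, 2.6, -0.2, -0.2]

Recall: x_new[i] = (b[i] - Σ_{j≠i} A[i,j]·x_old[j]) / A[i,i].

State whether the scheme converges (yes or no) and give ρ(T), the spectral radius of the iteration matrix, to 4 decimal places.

Split A = D + L + U, D = diag(5.8, -4.4, -3.6, -5.8, -4.7).
Jacobi: T = -D⁻¹(L+U), T[2,1] = -(-1.3)/(-3.6) = -0.3611; T[2,2] = 0.
  T[0,:] = [+0.0000  -0.4310  +0.5172  -0.1207  -0.6379]
  T[1,:] = [-0.6136  +0.0000  -0.5909  -0.4091  -0.0909]
  T[2,:] = [+0.2222  -0.3611  +0.0000  +0.4722  -0.6389]
  T[3,:] = [+0.4310  -0.5000  -0.6724  +0.0000  -0.1034]
  T[4,:] = [-0.7234  +0.4043  -0.4043  -0.1702  +0.0000]
|eigenvalues of T|: 1.4267, 0.8221, 0.6128, 0.6128, 0.0635.
ρ = 1.4267; 1.4267 > 1 ⇒ diverges.

no, ρ = 1.4267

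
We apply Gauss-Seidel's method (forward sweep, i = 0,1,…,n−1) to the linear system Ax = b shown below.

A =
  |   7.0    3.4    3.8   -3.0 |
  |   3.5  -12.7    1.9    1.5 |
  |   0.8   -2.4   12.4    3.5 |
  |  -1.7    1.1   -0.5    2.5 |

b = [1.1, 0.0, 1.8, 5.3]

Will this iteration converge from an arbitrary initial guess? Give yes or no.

yes

A = D + L + U where D = diag(7, -12.7, 12.4, 2.5).
T_GS = -(D+L)⁻¹U: row 0 first, T[0,3] = -(-3)/(7) = +0.4286; later rows by forward substitution.
  T[0,:] = [+0.0000, -0.4857, -0.5429, +0.4286]
  T[1,:] = [+0.0000, -0.1339, +0.0000, +0.2362]
  T[2,:] = [+0.0000, +0.0054, +0.0350, -0.2642]
  T[3,:] = [+0.0000, -0.2703, -0.3621, +0.1347]
moduli |λ_i(T)| = 0.3233, 0.2077, 0.2077, 0.0000.
spectral radius ρ = 0.3233; 0.3233 < 1 ⇒ converges.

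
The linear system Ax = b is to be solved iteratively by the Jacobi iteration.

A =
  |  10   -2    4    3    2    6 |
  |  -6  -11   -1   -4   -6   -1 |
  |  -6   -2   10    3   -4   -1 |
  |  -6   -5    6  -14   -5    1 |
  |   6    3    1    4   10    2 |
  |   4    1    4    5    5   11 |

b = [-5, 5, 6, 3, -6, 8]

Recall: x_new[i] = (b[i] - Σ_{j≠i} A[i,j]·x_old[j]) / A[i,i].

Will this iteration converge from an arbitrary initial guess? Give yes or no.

no

Split A = D + L + U, D = diag(10, -11, 10, -14, 10, 11).
Jacobi: T = -D⁻¹(L+U), T[0,2] = -(4)/(10) = -0.4000; T[0,0] = 0.
  T[0,:] = [+0.0000 +0.2000 -0.4000 -0.3000 -0.2000 -0.6000]
  T[1,:] = [-0.5455 +0.0000 -0.0909 -0.3636 -0.5455 -0.0909]
  T[2,:] = [+0.6000 +0.2000 +0.0000 -0.3000 +0.4000 +0.1000]
  T[3,:] = [-0.4286 -0.3571 +0.4286 +0.0000 -0.3571 +0.0714]
  T[4,:] = [-0.6000 -0.3000 -0.1000 -0.4000 +0.0000 -0.2000]
  T[5,:] = [-0.3636 -0.0909 -0.3636 -0.4545 -0.4545 +0.0000]
|eigenvalues of T|: 1.1332, 0.6537, 0.6537, 0.4436, 0.3068, 0.3068.
ρ = 1.1332; 1.1332 > 1: divergent.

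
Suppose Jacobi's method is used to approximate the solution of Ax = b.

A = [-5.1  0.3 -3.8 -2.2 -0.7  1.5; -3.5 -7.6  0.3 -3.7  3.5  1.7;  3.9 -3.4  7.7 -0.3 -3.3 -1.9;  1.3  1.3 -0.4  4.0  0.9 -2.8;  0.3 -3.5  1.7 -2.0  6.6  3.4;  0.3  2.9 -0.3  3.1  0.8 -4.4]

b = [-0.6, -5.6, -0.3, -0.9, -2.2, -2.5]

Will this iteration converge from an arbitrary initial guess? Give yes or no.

no

Split A = D + L + U, D = diag(-5.1, -7.6, 7.7, 4, 6.6, -4.4).
Jacobi T = -D⁻¹(L+U): T[2,4] = -(-3.3)/(7.7) = +0.4286; T[2,2] = 0.
  T[0,:] = [+0.0000  +0.0588  -0.7451  -0.4314  -0.1373  +0.2941]
  T[1,:] = [-0.4605  +0.0000  +0.0395  -0.4868  +0.4605  +0.2237]
  T[2,:] = [-0.5065  +0.4416  +0.0000  +0.0390  +0.4286  +0.2468]
  T[3,:] = [-0.3250  -0.3250  +0.1000  +0.0000  -0.2250  +0.7000]
  T[4,:] = [-0.0455  +0.5303  -0.2576  +0.3030  +0.0000  -0.5152]
  T[5,:] = [+0.0682  +0.6591  -0.0682  +0.7045  +0.1818  +0.0000]
|λ(T)| sorted: 1.1890, 0.8248, 0.6125, 0.3960, 0.1784, 0.1784.
spectral radius ρ = 1.1890; 1.1890 > 1 ⇒ diverges.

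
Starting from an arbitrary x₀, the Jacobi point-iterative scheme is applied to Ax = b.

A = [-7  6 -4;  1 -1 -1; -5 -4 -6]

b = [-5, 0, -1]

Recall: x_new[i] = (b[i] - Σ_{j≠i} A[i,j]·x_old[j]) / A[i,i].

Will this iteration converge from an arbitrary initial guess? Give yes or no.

A = D + L + U where D = diag(-7, -1, -6).
Jacobi T = -D⁻¹(L+U): T[0,1] = -(6)/(-7) = +0.8571; T[0,0] = 0.
  T[0,:] = [+0.0000, +0.8571, -0.5714]
  T[1,:] = [+1.0000, +0.0000, -1.0000]
  T[2,:] = [-0.8333, -0.6667, +0.0000]
|roots of det(T-λI)|: 1.6341, 0.8187, 0.8187.
ρ = 1.6341; 1.6341 > 1: divergent.

no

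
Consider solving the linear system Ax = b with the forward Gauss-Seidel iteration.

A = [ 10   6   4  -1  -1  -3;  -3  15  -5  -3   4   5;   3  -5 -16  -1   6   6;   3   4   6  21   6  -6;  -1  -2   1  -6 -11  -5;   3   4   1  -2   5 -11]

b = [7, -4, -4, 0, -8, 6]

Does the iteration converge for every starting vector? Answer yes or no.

yes

Let D = diag(10, 15, -16, 21, -11, -11); L, U the strict triangles.
Gauss-Seidel: T = -(D+L)⁻¹U, row 0 first, T[0,2] = -(4)/(10) = -0.4000; later rows by forward substitution.
  T[0,:] = [+0.0000  -0.6000  -0.4000  +0.1000  +0.1000  +0.3000]
  T[1,:] = [+0.0000  -0.1200  +0.2533  +0.2200  -0.2467  -0.2733]
  T[2,:] = [+0.0000  -0.0750  -0.1542  -0.1125  +0.4708  +0.5167]
  T[3,:] = [+0.0000  +0.1300  +0.0529  -0.0240  -0.3875  +0.1473]
  T[4,:] = [+0.0000  -0.0014  -0.0526  -0.0462  +0.2899  -0.4655]
  T[5,:] = [+0.0000  -0.2383  -0.0645  +0.0804  +0.1826  -0.2090]
eigenvalue magnitudes: 0.5369, 0.3714, 0.3714, 0.2227, 0.0268, 0.0000.
ρ(T) = max|λ| = 0.5369; 0.5369 < 1: convergent.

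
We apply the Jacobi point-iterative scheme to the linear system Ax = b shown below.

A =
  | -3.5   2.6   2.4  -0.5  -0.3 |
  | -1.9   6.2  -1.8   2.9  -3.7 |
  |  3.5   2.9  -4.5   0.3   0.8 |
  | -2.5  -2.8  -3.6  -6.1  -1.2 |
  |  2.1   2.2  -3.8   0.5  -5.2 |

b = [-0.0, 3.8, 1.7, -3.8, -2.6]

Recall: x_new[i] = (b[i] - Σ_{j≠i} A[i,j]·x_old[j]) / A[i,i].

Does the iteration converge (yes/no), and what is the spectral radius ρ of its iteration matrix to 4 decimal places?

no, ρ = 1.3268

Write A = D+L+U with D = diag(-3.5, 6.2, -4.5, -6.1, -5.2).
Jacobi T = -D⁻¹(L+U): T[2,1] = -(2.9)/(-4.5) = +0.6444; T[2,2] = 0.
  T[0,:] = [+0.0000  +0.7429  +0.6857  -0.1429  -0.0857]
  T[1,:] = [+0.3065  +0.0000  +0.2903  -0.4677  +0.5968]
  T[2,:] = [+0.7778  +0.6444  +0.0000  +0.0667  +0.1778]
  T[3,:] = [-0.4098  -0.4590  -0.5902  +0.0000  -0.1967]
  T[4,:] = [+0.4038  +0.4231  -0.7308  +0.0962  +0.0000]
|λ(T)| sorted: 1.3268, 0.7298, 0.7298, 0.1837, 0.1766.
ρ = 1.3268; 1.3268 > 1, so it fails to converge.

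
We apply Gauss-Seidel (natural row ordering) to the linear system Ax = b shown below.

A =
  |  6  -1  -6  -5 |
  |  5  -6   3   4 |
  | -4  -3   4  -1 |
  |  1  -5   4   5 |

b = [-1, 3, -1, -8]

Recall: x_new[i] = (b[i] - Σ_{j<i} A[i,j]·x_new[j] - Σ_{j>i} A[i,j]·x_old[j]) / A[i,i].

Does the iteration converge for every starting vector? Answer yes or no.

no

Diagonal D = diag(6, -6, 4, 5); L, U strict lower/upper.
Gauss-Seidel: T = -(D+L)⁻¹U, row 0 first, T[0,2] = -(-6)/(6) = +1.0000; later rows by forward substitution.
  T[0,:] = [+0.0000, +0.1667, +1.0000, +0.8333]
  T[1,:] = [+0.0000, +0.1389, +1.3333, +1.3611]
  T[2,:] = [+0.0000, +0.2708, +2.0000, +2.1042]
  T[3,:] = [+0.0000, -0.1111, -0.4667, -0.4889]
eigenvalue magnitudes: 1.6459, 0.0524, 0.0483, 0.0000.
ρ = 1.6459; 1.6459 > 1 ⇒ diverges.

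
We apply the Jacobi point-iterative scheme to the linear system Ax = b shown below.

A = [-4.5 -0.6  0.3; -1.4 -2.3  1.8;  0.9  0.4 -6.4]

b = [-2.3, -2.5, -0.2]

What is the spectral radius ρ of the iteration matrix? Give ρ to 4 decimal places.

0.4243

Diagonal D = diag(-4.5, -2.3, -6.4); L, U strict lower/upper.
Jacobi: T = -D⁻¹(L+U), T[1,0] = -(-1.4)/(-2.3) = -0.6087; T[1,1] = 0.
  T[0,:] = [+0.0000 -0.1333 +0.0667]
  T[1,:] = [-0.6087 +0.0000 +0.7826]
  T[2,:] = [+0.1406 +0.0625 +0.0000]
|roots of det(T-λI)|: 0.4243, 0.2788, 0.1455.
ρ(T) = max|λ| = 0.4243; 0.4243 < 1 ⇒ converges.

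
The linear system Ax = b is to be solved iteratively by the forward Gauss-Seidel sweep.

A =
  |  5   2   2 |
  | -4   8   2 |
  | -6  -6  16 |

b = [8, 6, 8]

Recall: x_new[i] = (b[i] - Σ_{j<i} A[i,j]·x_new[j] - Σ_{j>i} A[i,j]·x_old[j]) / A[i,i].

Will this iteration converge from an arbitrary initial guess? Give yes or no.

yes

Let D = diag(5, 8, 16); L, U the strict triangles.
GS T = -(D+L)⁻¹U: row 0 first, T[0,1] = -(2)/(5) = -0.4000; later rows by forward substitution.
  T[0,:] = [+0.0000  -0.4000  -0.4000]
  T[1,:] = [+0.0000  -0.2000  -0.4500]
  T[2,:] = [+0.0000  -0.2250  -0.3188]
eigenvalue magnitudes: 0.5831, 0.0643, 0.0000.
ρ(T) = max|λ| = 0.5831; 0.5831 < 1, so it converges for any x₀.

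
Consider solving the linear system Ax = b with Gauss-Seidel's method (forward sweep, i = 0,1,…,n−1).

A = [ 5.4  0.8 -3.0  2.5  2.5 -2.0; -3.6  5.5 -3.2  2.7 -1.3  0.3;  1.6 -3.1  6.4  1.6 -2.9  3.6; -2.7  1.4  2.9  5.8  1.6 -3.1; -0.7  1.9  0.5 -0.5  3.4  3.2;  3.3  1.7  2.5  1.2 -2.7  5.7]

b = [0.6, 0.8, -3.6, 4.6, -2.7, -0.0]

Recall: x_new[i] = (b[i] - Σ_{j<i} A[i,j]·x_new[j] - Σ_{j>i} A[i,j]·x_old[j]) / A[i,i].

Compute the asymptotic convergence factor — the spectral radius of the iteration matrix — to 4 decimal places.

Write A = D+L+U with D = diag(5.4, 5.5, 6.4, 5.8, 3.4, 5.7).
T_GS = -(D+L)⁻¹U: row 0 first, T[0,2] = -(-3)/(5.4) = +0.5556; later rows by forward substitution.
  T[0,:] = [+0.0000  -0.1481  +0.5556  -0.4630  -0.4630  +0.3704]
  T[1,:] = [+0.0000  -0.0970  +0.9455  -0.7939  -0.0667  +0.1879]
  T[2,:] = [+0.0000  -0.0099  +0.3191  -0.5188  +0.5366  -0.5641]
  T[3,:] = [+0.0000  -0.0406  -0.1291  +0.2355  -0.7436  +0.9436]
  T[4,:] = [+0.0000  +0.0192  -0.4799  +0.4593  -0.2463  -0.7482]
  T[5,:] = [+0.0000  +0.1367  -0.9437  +0.9003  +0.0924  -0.5761]
|roots of det(T-λI)|: 1.2296, 0.9302, 0.9302, 0.0765, 0.0398, 0.0000.
ρ(T) = max|λ| = 1.2296; 1.2296 > 1, so it fails to converge.

1.2296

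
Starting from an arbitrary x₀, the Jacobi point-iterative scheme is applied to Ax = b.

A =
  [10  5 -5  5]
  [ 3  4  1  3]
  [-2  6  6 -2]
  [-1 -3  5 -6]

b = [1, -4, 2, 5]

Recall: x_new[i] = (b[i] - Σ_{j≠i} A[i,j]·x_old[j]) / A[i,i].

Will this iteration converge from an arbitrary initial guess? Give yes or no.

no

Diagonal D = diag(10, 4, 6, -6); L, U strict lower/upper.
Jacobi T = -D⁻¹(L+U): T[2,1] = -(6)/(6) = -1.0000; T[2,2] = 0.
  T[0,:] = [+0.0000 -0.5000 +0.5000 -0.5000]
  T[1,:] = [-0.7500 +0.0000 -0.2500 -0.7500]
  T[2,:] = [+0.3333 -1.0000 +0.0000 +0.3333]
  T[3,:] = [-0.1667 -0.5000 +0.8333 +0.0000]
|λ(T)| sorted: 1.3377, 0.9359, 0.9359, 0.3615.
spectral radius ρ = 1.3377; 1.3377 > 1 ⇒ diverges.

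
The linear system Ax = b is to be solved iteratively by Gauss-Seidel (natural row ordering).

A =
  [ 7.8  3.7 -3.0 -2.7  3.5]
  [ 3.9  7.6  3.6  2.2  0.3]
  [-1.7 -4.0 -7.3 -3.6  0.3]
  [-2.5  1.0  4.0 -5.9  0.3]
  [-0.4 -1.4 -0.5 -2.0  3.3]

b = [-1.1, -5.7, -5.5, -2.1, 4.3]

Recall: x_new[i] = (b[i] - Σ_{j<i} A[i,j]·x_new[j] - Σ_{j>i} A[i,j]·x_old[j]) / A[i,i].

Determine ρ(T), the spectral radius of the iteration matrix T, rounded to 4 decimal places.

Let D = diag(7.8, 7.6, -7.3, -5.9, 3.3); L, U the strict triangles.
Gauss-Seidel: T = -(D+L)⁻¹U, row 0 first, T[0,4] = -(3.5)/(7.8) = -0.4487; later rows by forward substitution.
  T[0,:] = [+0.0000, -0.4744, +0.3846, +0.3462, -0.4487]
  T[1,:] = [+0.0000, +0.2434, -0.6711, -0.4671, +0.1908]
  T[2,:] = [+0.0000, -0.0229, +0.2781, -0.3178, +0.0410]
  T[3,:] = [+0.0000, +0.2267, -0.0881, -0.4413, +0.3011]
  T[4,:] = [+0.0000, +0.1797, -0.2493, -0.4718, +0.2153]
|roots of det(T-λI)|: 0.5176, 0.3903, 0.3903, 0.0087, 0.0000.
ρ(T) = max|λ| = 0.5176; 0.5176 < 1: convergent.

0.5176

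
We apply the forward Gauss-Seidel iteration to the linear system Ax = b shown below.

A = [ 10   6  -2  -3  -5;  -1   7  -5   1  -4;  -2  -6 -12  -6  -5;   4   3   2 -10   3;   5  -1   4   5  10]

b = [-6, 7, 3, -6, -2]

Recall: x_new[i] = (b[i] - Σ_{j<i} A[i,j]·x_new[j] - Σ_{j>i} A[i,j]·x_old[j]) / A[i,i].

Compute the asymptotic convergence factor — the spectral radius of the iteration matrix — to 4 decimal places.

0.8388

Split A = D + L + U, D = diag(10, 7, -12, -10, 10).
GS T = -(D+L)⁻¹U: row 0 first, T[0,1] = -(6)/(10) = -0.6000; later rows by forward substitution.
  T[0,:] = [+0.0000  -0.6000  +0.2000  +0.3000  +0.5000]
  T[1,:] = [+0.0000  -0.0857  +0.7429  -0.1000  +0.6429]
  T[2,:] = [+0.0000  +0.1429  -0.4048  -0.5000  -0.8214]
  T[3,:] = [+0.0000  -0.2371  +0.2219  -0.0100  +0.5286]
  T[4,:] = [+0.0000  +0.3529  +0.0252  +0.0450  -0.1214]
|roots of det(T-λI)|: 0.8388, 0.3897, 0.3897, 0.2523, 0.0000.
spectral radius ρ = 0.8388; 0.8388 < 1 ⇒ converges.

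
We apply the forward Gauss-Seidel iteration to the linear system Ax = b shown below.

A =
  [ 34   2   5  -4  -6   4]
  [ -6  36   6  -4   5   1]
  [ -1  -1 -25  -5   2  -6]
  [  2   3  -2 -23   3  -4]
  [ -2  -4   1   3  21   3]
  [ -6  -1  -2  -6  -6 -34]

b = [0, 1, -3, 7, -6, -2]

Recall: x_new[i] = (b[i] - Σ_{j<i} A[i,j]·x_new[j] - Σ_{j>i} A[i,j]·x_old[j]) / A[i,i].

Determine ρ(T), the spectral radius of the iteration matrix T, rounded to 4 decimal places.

0.1990

Write A = D+L+U with D = diag(34, 36, -25, -23, 21, -34).
Gauss-Seidel: T = -(D+L)⁻¹U, row 0 first, T[0,3] = -(-4)/(34) = +0.1176; later rows by forward substitution.
  T[0,:] = [+0.0000, -0.0588, -0.1471, +0.1176, +0.1765, -0.1176]
  T[1,:] = [+0.0000, -0.0098, -0.1912, +0.1307, -0.1095, -0.0474]
  T[2,:] = [+0.0000, +0.0027, +0.0135, -0.2099, +0.0773, -0.2334]
  T[3,:] = [+0.0000, -0.0066, -0.0389, +0.0455, +0.1248, -0.1700]
  T[4,:] = [+0.0000, -0.0067, -0.0455, +0.0396, -0.0256, -0.1277]
  T[5,:] = [+0.0000, +0.0129, +0.0457, -0.0273, -0.0500, +0.0884]
moduli |λ_i(T)| = 0.1990, 0.1045, 0.1045, 0.0684, 0.0434, 0.0000.
ρ = 0.1990; 0.1990 < 1 ⇒ converges.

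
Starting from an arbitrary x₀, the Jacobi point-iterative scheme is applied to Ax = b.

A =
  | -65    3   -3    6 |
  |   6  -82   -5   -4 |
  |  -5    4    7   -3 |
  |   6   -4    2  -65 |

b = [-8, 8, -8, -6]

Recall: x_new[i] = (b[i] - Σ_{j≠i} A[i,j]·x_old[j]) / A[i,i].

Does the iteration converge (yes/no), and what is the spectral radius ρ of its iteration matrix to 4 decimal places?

yes, ρ = 0.1771

A = D + L + U where D = diag(-65, -82, 7, -65).
Jacobi: T = -D⁻¹(L+U), T[1,3] = -(-4)/(-82) = -0.0488; T[1,1] = 0.
  T[0,:] = [+0.0000, +0.0462, -0.0462, +0.0923]
  T[1,:] = [+0.0732, +0.0000, -0.0610, -0.0488]
  T[2,:] = [+0.7143, -0.5714, +0.0000, +0.4286]
  T[3,:] = [+0.0923, -0.0615, +0.0308, +0.0000]
|eigenvalues of T|: 0.1771, 0.1473, 0.1473, 0.0792.
spectral radius ρ = 0.1771; 0.1771 < 1: convergent.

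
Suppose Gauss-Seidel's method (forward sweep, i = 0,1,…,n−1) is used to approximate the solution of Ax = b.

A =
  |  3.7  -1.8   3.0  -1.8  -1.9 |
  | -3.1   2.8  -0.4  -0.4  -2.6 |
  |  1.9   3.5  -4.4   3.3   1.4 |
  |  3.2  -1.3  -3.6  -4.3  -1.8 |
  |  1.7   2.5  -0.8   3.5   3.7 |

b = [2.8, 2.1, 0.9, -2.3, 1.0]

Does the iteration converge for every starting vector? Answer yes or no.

no

Write A = D+L+U with D = diag(3.7, 2.8, -4.4, -4.3, 3.7).
T_GS = -(D+L)⁻¹U: row 0 first, T[0,2] = -(3)/(3.7) = -0.8108; later rows by forward substitution.
  T[0,:] = [+0.0000  +0.4865  -0.8108  +0.4865  +0.5135]
  T[1,:] = [+0.0000  +0.5386  -0.7548  +0.6815  +1.4971]
  T[2,:] = [+0.0000  +0.6385  -0.9506  +1.5021  +1.7308]
  T[3,:] = [+0.0000  -0.3354  +0.4206  -1.1016  -1.9381]
  T[4,:] = [+0.0000  -0.1321  +0.2791  +0.6829  +0.9601]
eigenvalue magnitudes: 1.2760, 0.7188, 0.7188, 0.0152, 0.0000.
ρ(T) = max|λ| = 1.2760; 1.2760 > 1, so it fails to converge.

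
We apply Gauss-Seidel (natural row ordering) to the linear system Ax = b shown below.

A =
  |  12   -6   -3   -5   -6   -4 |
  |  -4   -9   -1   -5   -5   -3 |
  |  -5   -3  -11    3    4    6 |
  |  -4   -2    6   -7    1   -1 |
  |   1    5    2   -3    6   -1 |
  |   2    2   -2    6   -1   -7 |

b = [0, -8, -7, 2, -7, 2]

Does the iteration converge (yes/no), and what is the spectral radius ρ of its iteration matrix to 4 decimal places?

no, ρ = 1.1934

Split A = D + L + U, D = diag(12, -9, -11, -7, 6, -7).
T_GS = -(D+L)⁻¹U: row 0 first, T[0,1] = -(-6)/(12) = +0.5000; later rows by forward substitution.
  T[0,:] = [+0.0000, +0.5000, +0.2500, +0.4167, +0.5000, +0.3333]
  T[1,:] = [+0.0000, -0.2222, -0.2222, -0.7407, -0.7778, -0.4815]
  T[2,:] = [+0.0000, -0.1667, -0.0530, +0.2854, +0.3485, +0.5253]
  T[3,:] = [+0.0000, -0.3651, -0.1248, +0.2181, +0.3781, +0.2544]
  T[4,:] = [+0.0000, -0.0251, +0.0988, +0.5618, +0.6377, +0.4645]
  T[5,:] = [+0.0000, -0.1824, -0.0980, -0.0674, +0.0540, -0.0407]
|roots of det(T-λI)|: 1.1934, 0.4697, 0.1592, 0.0483, 0.0239, 0.0000.
spectral radius ρ = 1.1934; 1.1934 > 1 ⇒ diverges.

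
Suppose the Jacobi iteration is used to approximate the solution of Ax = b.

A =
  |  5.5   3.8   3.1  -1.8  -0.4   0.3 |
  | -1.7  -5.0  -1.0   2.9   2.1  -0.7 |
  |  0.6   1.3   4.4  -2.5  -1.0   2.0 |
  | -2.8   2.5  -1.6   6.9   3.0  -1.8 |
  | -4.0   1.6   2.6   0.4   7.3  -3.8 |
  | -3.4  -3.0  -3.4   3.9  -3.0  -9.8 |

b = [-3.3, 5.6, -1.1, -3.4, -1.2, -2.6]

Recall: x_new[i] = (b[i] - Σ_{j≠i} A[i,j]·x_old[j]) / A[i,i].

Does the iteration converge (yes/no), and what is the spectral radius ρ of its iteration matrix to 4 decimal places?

Write A = D+L+U with D = diag(5.5, -5, 4.4, 6.9, 7.3, -9.8).
Jacobi T = -D⁻¹(L+U): T[2,1] = -(1.3)/(4.4) = -0.2955; T[2,2] = 0.
  T[0,:] = [+0.0000  -0.6909  -0.5636  +0.3273  +0.0727  -0.0545]
  T[1,:] = [-0.3400  +0.0000  -0.2000  +0.5800  +0.4200  -0.1400]
  T[2,:] = [-0.1364  -0.2955  +0.0000  +0.5682  +0.2273  -0.4545]
  T[3,:] = [+0.4058  -0.3623  +0.2319  +0.0000  -0.4348  +0.2609]
  T[4,:] = [+0.5479  -0.2192  -0.3562  -0.0548  +0.0000  +0.5205]
  T[5,:] = [-0.3469  -0.3061  -0.3469  +0.3980  -0.3061  +0.0000]
eigenvalue magnitudes: 1.2937, 0.7825, 0.7825, 0.5032, 0.5032, 0.0975.
ρ = 1.2937; 1.2937 > 1: divergent.

no, ρ = 1.2937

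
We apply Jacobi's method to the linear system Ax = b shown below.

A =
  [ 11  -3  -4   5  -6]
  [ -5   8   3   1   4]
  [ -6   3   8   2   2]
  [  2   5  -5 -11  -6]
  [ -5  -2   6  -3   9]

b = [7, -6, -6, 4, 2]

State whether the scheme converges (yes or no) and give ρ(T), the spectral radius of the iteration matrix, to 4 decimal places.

Split A = D + L + U, D = diag(11, 8, 8, -11, 9).
Jacobi T = -D⁻¹(L+U): T[4,2] = -(6)/(9) = -0.6667; T[4,4] = 0.
  T[0,:] = [+0.0000, +0.2727, +0.3636, -0.4545, +0.5455]
  T[1,:] = [+0.6250, +0.0000, -0.3750, -0.1250, -0.5000]
  T[2,:] = [+0.7500, -0.3750, +0.0000, -0.2500, -0.2500]
  T[3,:] = [+0.1818, +0.4545, -0.4545, +0.0000, -0.5455]
  T[4,:] = [+0.5556, +0.2222, -0.6667, +0.3333, +0.0000]
|eigenvalues of T|: 1.1462, 0.4345, 0.3928, 0.3928, 0.2503.
spectral radius ρ = 1.1462; 1.1462 > 1 ⇒ diverges.

no, ρ = 1.1462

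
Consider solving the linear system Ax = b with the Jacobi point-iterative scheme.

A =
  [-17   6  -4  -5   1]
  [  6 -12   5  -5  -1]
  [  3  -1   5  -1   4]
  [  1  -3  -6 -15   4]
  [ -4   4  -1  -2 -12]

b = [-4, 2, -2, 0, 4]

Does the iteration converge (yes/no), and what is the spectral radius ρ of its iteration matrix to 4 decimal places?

A = D + L + U where D = diag(-17, -12, 5, -15, -12).
Jacobi T = -D⁻¹(L+U): T[0,1] = -(6)/(-17) = +0.3529; T[0,0] = 0.
  T[0,:] = [+0.0000, +0.3529, -0.2353, -0.2941, +0.0588]
  T[1,:] = [+0.5000, +0.0000, +0.4167, -0.4167, -0.0833]
  T[2,:] = [-0.6000, +0.2000, +0.0000, +0.2000, -0.8000]
  T[3,:] = [+0.0667, -0.2000, -0.4000, +0.0000, +0.2667]
  T[4,:] = [-0.3333, +0.3333, -0.0833, -0.1667, +0.0000]
|roots of det(T-λI)|: 0.8843, 0.6241, 0.6241, 0.2914, 0.1806.
spectral radius ρ = 0.8843; 0.8843 < 1: convergent.

yes, ρ = 0.8843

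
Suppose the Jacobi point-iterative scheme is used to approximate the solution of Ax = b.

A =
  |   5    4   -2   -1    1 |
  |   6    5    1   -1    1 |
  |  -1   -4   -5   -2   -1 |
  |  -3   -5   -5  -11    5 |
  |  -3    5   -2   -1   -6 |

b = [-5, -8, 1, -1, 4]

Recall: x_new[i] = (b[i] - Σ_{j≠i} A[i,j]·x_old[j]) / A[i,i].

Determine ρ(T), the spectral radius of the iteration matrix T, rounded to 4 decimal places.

1.2580

Write A = D+L+U with D = diag(5, 5, -5, -11, -6).
Jacobi T = -D⁻¹(L+U): T[1,0] = -(6)/(5) = -1.2000; T[1,1] = 0.
  T[0,:] = [+0.0000 -0.8000 +0.4000 +0.2000 -0.2000]
  T[1,:] = [-1.2000 +0.0000 -0.2000 +0.2000 -0.2000]
  T[2,:] = [-0.2000 -0.8000 +0.0000 -0.4000 -0.2000]
  T[3,:] = [-0.2727 -0.4545 -0.4545 +0.0000 +0.4545]
  T[4,:] = [-0.5000 +0.8333 -0.3333 -0.1667 +0.0000]
|λ(T)| sorted: 1.2580, 0.8519, 0.8519, 0.1755, 0.1755.
ρ = 1.2580; 1.2580 > 1 ⇒ diverges.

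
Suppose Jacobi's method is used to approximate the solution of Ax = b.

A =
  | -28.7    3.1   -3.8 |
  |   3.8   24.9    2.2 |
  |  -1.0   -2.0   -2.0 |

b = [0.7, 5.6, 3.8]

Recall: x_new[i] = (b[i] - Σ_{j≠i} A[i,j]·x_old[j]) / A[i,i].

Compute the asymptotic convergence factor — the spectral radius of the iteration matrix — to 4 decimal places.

0.4183

A = D + L + U where D = diag(-28.7, 24.9, -2).
Jacobi T = -D⁻¹(L+U): T[0,2] = -(-3.8)/(-28.7) = -0.1324; T[0,0] = 0.
  T[0,:] = [+0.0000 +0.1080 -0.1324]
  T[1,:] = [-0.1526 +0.0000 -0.0884]
  T[2,:] = [-0.5000 -1.0000 +0.0000]
eigenvalue magnitudes: 0.4183, 0.2919, 0.1264.
ρ = 0.4183; 0.4183 < 1: convergent.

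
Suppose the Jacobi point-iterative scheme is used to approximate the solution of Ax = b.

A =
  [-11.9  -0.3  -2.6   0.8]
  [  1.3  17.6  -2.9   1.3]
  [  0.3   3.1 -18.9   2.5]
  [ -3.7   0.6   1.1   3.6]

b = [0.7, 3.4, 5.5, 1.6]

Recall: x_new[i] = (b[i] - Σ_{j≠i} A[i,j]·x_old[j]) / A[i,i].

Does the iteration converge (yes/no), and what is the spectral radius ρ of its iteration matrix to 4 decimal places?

Let D = diag(-11.9, 17.6, -18.9, 3.6); L, U the strict triangles.
T_J = -D⁻¹(L+U): T[2,1] = -(3.1)/(-18.9) = +0.1640; T[2,2] = 0.
  T[0,:] = [+0.0000  -0.0252  -0.2185  +0.0672]
  T[1,:] = [-0.0739  +0.0000  +0.1648  -0.0739]
  T[2,:] = [+0.0159  +0.1640  +0.0000  +0.1323]
  T[3,:] = [+1.0278  -0.1667  -0.3056  +0.0000]
|λ(T)| sorted: 0.3679, 0.2550, 0.2550, 0.0109.
ρ(T) = max|λ| = 0.3679; 0.3679 < 1: convergent.

yes, ρ = 0.3679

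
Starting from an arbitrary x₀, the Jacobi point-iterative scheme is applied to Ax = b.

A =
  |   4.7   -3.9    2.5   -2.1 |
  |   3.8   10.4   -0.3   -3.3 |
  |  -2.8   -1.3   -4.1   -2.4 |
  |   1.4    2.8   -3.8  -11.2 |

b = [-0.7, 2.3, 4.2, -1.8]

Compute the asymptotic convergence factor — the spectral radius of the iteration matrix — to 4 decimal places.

0.7636

Let D = diag(4.7, 10.4, -4.1, -11.2); L, U the strict triangles.
Jacobi T = -D⁻¹(L+U): T[2,0] = -(-2.8)/(-4.1) = -0.6829; T[2,2] = 0.
  T[0,:] = [+0.0000, +0.8298, -0.5319, +0.4468]
  T[1,:] = [-0.3654, +0.0000, +0.0288, +0.3173]
  T[2,:] = [-0.6829, -0.3171, +0.0000, -0.5854]
  T[3,:] = [+0.1250, +0.2500, -0.3393, +0.0000]
moduli |λ_i(T)| = 0.7636, 0.6130, 0.3257, 0.3257.
ρ = 0.7636; 0.7636 < 1: convergent.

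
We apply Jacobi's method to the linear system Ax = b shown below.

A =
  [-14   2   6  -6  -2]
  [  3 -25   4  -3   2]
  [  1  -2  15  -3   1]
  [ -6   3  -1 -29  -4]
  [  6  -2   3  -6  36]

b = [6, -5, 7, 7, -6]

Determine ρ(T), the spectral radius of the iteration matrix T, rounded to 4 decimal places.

A = D + L + U where D = diag(-14, -25, 15, -29, 36).
Jacobi: T = -D⁻¹(L+U), T[4,0] = -(6)/(36) = -0.1667; T[4,4] = 0.
  T[0,:] = [+0.0000  +0.1429  +0.4286  -0.4286  -0.1429]
  T[1,:] = [+0.1200  +0.0000  +0.1600  -0.1200  +0.0800]
  T[2,:] = [-0.0667  +0.1333  +0.0000  +0.2000  -0.0667]
  T[3,:] = [-0.2069  +0.1034  -0.0345  +0.0000  -0.1379]
  T[4,:] = [-0.1667  +0.0556  -0.0833  +0.1667  +0.0000]
|eigenvalues of T|: 0.3614, 0.2268, 0.1075, 0.0841, 0.0841.
ρ(T) = max|λ| = 0.3614; 0.3614 < 1: convergent.

0.3614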